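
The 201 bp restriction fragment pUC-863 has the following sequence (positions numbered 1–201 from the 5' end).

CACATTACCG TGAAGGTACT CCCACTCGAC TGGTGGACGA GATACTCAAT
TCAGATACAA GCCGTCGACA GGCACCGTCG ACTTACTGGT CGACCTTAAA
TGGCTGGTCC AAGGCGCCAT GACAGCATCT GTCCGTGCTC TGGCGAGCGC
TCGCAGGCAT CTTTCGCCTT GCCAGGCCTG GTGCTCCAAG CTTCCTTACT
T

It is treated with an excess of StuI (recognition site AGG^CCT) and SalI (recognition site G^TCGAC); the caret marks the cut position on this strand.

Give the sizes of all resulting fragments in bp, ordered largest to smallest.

The StuI site (AGGCCT) starts at position 174.
StuI cuts after base 3 of each site, so after position 176.
SalI sites (GTCGAC) start at positions 64, 77, 89.
SalI cuts after the first base of each site, so after positions 64, 77, 89.
Combined cut positions: 64, 77, 89, 176.
Linear molecule, 4 cuts → 5 fragments:
  1–64 → 64 bp
  65–77 → 13 bp
  78–89 → 12 bp
  90–176 → 87 bp
  177–201 → 25 bp
Sorted largest to smallest: 87, 64, 25, 13, 12 bp.

87, 64, 25, 13, 12 bp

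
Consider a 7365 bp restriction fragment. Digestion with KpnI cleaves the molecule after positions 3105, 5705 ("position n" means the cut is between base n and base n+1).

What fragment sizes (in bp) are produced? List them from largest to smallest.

3105, 2600, 1660 bp

Linear molecule, 2 cuts → 3 fragments:
  3105 − 0 = 3105 bp
  5705 − 3105 = 2600 bp
  7365 − 5705 = 1660 bp
Sorted largest to smallest: 3105, 2600, 1660 bp.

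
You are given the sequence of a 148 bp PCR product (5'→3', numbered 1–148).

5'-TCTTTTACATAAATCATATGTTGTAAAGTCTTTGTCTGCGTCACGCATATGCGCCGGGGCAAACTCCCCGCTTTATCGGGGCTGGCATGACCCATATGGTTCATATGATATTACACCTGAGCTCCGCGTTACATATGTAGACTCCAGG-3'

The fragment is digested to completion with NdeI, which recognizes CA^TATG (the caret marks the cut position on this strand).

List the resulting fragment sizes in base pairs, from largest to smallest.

47, 31, 30, 16, 15, 9 bp

NdeI sites (CATATG) start at positions 15, 46, 93, 102, 132.
NdeI cuts after base 2 of each site, so after positions 16, 47, 94, 103, 133.
Linear molecule, 5 cuts → 6 fragments:
  1–16 → 16 bp
  17–47 → 31 bp
  48–94 → 47 bp
  95–103 → 9 bp
  104–133 → 30 bp
  134–148 → 15 bp
Sorted largest to smallest: 47, 31, 30, 16, 15, 9 bp.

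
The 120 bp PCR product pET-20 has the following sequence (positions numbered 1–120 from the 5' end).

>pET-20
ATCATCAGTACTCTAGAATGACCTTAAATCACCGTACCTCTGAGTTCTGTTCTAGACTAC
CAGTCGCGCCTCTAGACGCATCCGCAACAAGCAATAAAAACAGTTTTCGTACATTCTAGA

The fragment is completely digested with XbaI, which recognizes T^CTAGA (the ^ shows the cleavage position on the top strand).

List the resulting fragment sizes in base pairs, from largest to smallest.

XbaI sites (TCTAGA) start at positions 12, 51, 71, 115.
XbaI cuts after the first base of each site, so after positions 12, 51, 71, 115.
Linear molecule, 4 cuts → 5 fragments:
  1–12 → 12 bp
  13–51 → 39 bp
  52–71 → 20 bp
  72–115 → 44 bp
  116–120 → 5 bp
Sorted largest to smallest: 44, 39, 20, 12, 5 bp.

44, 39, 20, 12, 5 bp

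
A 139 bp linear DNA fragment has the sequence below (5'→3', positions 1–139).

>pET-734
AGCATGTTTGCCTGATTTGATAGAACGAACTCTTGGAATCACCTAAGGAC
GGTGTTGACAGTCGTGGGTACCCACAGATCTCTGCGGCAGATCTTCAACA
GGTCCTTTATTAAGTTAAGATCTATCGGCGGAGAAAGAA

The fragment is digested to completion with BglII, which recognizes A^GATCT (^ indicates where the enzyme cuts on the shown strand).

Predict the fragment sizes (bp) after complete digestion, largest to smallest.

76, 29, 21, 13 bp

BglII sites (AGATCT) start at positions 76, 89, 118.
BglII cuts after the first base of each site, so after positions 76, 89, 118.
Linear molecule, 3 cuts → 4 fragments:
  1–76 → 76 bp
  77–89 → 13 bp
  90–118 → 29 bp
  119–139 → 21 bp
Sorted largest to smallest: 76, 29, 21, 13 bp.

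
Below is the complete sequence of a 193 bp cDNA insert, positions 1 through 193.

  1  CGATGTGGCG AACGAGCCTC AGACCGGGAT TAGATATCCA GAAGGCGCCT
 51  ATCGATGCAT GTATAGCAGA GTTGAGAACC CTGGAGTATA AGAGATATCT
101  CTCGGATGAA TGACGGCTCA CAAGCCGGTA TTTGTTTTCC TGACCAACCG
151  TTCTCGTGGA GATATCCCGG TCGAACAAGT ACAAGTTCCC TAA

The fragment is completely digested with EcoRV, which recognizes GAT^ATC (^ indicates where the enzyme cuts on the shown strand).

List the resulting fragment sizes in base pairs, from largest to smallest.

EcoRV sites (GATATC) start at positions 33, 94, 161.
EcoRV cuts after base 3 of each site, so after positions 35, 96, 163.
Linear molecule, 3 cuts → 4 fragments:
  1–35 → 35 bp
  36–96 → 61 bp
  97–163 → 67 bp
  164–193 → 30 bp
Sorted largest to smallest: 67, 61, 35, 30 bp.

67, 61, 35, 30 bp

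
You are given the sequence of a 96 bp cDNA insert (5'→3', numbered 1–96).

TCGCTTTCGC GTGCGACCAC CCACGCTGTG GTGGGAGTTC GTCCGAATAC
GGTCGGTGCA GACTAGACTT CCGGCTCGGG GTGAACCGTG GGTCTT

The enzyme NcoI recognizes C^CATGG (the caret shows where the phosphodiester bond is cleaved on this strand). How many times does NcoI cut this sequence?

0

No occurrence of CCATGG is present in the sequence.
NcoI does not cut: 0 sites.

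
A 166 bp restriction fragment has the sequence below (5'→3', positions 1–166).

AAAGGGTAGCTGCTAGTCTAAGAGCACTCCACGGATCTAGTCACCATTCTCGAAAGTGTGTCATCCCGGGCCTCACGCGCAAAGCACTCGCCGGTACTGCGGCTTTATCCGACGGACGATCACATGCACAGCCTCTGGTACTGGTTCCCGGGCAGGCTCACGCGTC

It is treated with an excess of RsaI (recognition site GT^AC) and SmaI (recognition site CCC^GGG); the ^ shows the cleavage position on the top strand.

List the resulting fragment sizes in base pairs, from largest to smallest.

67, 44, 28, 17, 10 bp

RsaI sites (GTAC) start at positions 94, 138.
RsaI cuts after base 2 of each site, so after positions 95, 139.
SmaI sites (CCCGGG) start at positions 65, 147.
SmaI cuts after base 3 of each site, so after positions 67, 149.
Combined cut positions: 67, 95, 139, 149.
Linear molecule, 4 cuts → 5 fragments:
  1–67 → 67 bp
  68–95 → 28 bp
  96–139 → 44 bp
  140–149 → 10 bp
  150–166 → 17 bp
Sorted largest to smallest: 67, 44, 28, 17, 10 bp.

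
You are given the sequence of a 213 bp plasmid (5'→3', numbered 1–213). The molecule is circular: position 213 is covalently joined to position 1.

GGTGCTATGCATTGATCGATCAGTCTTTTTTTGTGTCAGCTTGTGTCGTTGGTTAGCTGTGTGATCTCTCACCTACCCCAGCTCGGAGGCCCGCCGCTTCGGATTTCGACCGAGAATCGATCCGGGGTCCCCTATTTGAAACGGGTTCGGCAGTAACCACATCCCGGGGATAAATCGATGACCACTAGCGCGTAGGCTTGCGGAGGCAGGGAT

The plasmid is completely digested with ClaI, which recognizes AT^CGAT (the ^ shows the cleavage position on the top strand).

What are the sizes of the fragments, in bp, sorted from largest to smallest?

ClaI sites (ATCGAT) start at positions 15, 116, 174.
ClaI cuts after base 2 of each site, so after positions 16, 117, 175.
Circular molecule, 3 cuts → 3 fragments:
  17–117 → 101 bp
  118–175 → 58 bp
  176–213 then 1–16 → 38 + 16 = 54 bp
Sorted largest to smallest: 101, 58, 54 bp.

101, 58, 54 bp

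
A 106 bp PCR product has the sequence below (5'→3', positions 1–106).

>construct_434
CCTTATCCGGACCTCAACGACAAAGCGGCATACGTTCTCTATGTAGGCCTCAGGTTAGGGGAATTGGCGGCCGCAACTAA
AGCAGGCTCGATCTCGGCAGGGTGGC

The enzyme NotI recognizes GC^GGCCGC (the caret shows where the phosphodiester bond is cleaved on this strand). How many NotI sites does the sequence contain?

GCGGCCGC occurs starting at position 67.
NotI cuts at 1 site.

1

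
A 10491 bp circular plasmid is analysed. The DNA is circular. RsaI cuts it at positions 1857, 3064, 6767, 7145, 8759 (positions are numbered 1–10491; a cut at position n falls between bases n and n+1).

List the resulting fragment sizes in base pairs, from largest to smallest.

Circular molecule, 5 cuts → 5 fragments:
  3064 − 1857 = 1207 bp
  6767 − 3064 = 3703 bp
  7145 − 6767 = 378 bp
  8759 − 7145 = 1614 bp
  wrap: 10491 − 8759 + 1857 = 3589 bp
Sorted largest to smallest: 3703, 3589, 1614, 1207, 378 bp.

3703, 3589, 1614, 1207, 378 bp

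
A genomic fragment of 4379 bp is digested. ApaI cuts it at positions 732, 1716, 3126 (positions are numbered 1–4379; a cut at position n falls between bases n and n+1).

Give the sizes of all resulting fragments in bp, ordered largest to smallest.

1410, 1253, 984, 732 bp

Linear molecule, 3 cuts → 4 fragments:
  732 − 0 = 732 bp
  1716 − 732 = 984 bp
  3126 − 1716 = 1410 bp
  4379 − 3126 = 1253 bp
Sorted largest to smallest: 1410, 1253, 984, 732 bp.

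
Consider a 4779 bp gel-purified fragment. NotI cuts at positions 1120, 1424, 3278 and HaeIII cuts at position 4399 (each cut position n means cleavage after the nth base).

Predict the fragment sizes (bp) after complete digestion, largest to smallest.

1854, 1121, 1120, 380, 304 bp

Combined cut positions (sorted): 1120, 1424, 3278, 4399.
Linear molecule, 4 cuts → 5 fragments:
  1120 − 0 = 1120 bp
  1424 − 1120 = 304 bp
  3278 − 1424 = 1854 bp
  4399 − 3278 = 1121 bp
  4779 − 4399 = 380 bp
Sorted largest to smallest: 1854, 1121, 1120, 380, 304 bp.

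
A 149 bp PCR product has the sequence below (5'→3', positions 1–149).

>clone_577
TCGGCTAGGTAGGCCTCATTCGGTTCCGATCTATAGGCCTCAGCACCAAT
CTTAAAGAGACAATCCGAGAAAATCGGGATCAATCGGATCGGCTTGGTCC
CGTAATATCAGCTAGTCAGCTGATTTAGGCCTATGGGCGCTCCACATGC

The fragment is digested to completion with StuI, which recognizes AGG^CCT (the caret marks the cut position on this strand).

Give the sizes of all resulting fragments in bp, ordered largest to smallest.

92, 24, 20, 13 bp

StuI sites (AGGCCT) start at positions 11, 35, 127.
StuI cuts after base 3 of each site, so after positions 13, 37, 129.
Linear molecule, 3 cuts → 4 fragments:
  1–13 → 13 bp
  14–37 → 24 bp
  38–129 → 92 bp
  130–149 → 20 bp
Sorted largest to smallest: 92, 24, 20, 13 bp.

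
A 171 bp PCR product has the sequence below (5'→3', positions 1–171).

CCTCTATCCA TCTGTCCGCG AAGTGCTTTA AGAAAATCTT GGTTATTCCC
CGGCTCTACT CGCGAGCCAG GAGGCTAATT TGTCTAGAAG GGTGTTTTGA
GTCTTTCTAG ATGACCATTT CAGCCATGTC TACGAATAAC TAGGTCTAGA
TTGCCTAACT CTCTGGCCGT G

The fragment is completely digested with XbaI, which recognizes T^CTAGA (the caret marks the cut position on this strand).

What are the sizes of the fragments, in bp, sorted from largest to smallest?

83, 39, 26, 23 bp

XbaI sites (TCTAGA) start at positions 83, 106, 145.
XbaI cuts after the first base of each site, so after positions 83, 106, 145.
Linear molecule, 3 cuts → 4 fragments:
  1–83 → 83 bp
  84–106 → 23 bp
  107–145 → 39 bp
  146–171 → 26 bp
Sorted largest to smallest: 83, 39, 26, 23 bp.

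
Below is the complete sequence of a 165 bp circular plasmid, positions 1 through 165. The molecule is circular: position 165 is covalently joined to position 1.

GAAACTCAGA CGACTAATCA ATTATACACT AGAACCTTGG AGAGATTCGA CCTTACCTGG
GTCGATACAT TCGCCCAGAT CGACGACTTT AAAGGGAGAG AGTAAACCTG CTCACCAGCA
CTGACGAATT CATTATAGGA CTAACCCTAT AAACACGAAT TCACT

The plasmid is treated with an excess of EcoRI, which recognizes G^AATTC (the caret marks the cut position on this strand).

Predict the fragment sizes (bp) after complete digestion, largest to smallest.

134, 31 bp

EcoRI sites (GAATTC) start at positions 126, 157.
EcoRI cuts after the first base of each site, so after positions 126, 157.
Circular molecule, 2 cuts → 2 fragments:
  127–157 → 31 bp
  158–165 then 1–126 → 8 + 126 = 134 bp
Sorted largest to smallest: 134, 31 bp.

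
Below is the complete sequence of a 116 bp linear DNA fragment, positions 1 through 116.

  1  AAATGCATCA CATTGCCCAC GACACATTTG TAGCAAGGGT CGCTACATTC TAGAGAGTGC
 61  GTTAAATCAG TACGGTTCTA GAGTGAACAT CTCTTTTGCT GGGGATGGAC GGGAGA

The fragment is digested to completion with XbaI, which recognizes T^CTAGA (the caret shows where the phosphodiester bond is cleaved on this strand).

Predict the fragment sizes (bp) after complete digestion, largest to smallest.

XbaI sites (TCTAGA) start at positions 49, 77.
XbaI cuts after the first base of each site, so after positions 49, 77.
Linear molecule, 2 cuts → 3 fragments:
  1–49 → 49 bp
  50–77 → 28 bp
  78–116 → 39 bp
Sorted largest to smallest: 49, 39, 28 bp.

49, 39, 28 bp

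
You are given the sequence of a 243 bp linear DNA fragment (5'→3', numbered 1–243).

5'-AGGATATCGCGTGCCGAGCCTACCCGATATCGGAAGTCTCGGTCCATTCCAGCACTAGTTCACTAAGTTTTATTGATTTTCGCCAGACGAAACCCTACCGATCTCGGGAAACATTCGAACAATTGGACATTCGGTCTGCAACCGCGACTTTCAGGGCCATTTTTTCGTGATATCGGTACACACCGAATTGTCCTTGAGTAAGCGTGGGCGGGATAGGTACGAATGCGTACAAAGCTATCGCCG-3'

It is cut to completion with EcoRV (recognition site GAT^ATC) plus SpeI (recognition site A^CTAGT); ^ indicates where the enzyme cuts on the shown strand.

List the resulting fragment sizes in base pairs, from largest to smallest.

117, 72, 26, 23, 5 bp

EcoRV sites (GATATC) start at positions 3, 26, 169.
EcoRV cuts after base 3 of each site, so after positions 5, 28, 171.
The SpeI site (ACTAGT) starts at position 54.
SpeI cuts after the first base of each site, so after position 54.
Combined cut positions: 5, 28, 54, 171.
Linear molecule, 4 cuts → 5 fragments:
  1–5 → 5 bp
  6–28 → 23 bp
  29–54 → 26 bp
  55–171 → 117 bp
  172–243 → 72 bp
Sorted largest to smallest: 117, 72, 26, 23, 5 bp.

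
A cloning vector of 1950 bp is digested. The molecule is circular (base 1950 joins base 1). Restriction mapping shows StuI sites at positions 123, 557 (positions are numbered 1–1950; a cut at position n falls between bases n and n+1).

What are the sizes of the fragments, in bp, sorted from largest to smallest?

1516, 434 bp

Circular molecule, 2 cuts → 2 fragments:
  557 − 123 = 434 bp
  wrap: 1950 − 557 + 123 = 1516 bp
Sorted largest to smallest: 1516, 434 bp.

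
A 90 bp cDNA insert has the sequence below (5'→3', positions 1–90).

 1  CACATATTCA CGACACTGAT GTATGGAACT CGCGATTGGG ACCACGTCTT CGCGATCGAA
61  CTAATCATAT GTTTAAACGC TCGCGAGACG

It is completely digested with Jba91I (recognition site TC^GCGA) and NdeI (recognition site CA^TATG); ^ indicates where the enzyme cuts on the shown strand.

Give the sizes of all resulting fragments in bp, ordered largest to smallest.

Jba91I sites (TCGCGA) start at positions 30, 50, 81.
Jba91I cuts after base 2 of each site, so after positions 31, 51, 82.
The NdeI site (CATATG) starts at position 66.
NdeI cuts after base 2 of each site, so after position 67.
Combined cut positions: 31, 51, 67, 82.
Linear molecule, 4 cuts → 5 fragments:
  1–31 → 31 bp
  32–51 → 20 bp
  52–67 → 16 bp
  68–82 → 15 bp
  83–90 → 8 bp
Sorted largest to smallest: 31, 20, 16, 15, 8 bp.

31, 20, 16, 15, 8 bp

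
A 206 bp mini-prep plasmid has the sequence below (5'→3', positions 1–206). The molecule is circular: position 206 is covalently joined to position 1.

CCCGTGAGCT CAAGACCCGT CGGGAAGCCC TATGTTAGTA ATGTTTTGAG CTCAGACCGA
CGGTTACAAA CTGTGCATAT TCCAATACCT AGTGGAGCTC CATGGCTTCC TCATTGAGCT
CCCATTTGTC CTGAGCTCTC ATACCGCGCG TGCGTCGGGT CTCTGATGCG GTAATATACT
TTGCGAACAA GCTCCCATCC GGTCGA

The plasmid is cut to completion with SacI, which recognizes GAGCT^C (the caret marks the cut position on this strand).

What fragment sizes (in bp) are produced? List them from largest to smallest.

SacI sites (GAGCTC) start at positions 6, 48, 95, 116, 133.
SacI cuts after base 5 of each site (before the last base), so after positions 10, 52, 99, 120, 137.
Circular molecule, 5 cuts → 5 fragments:
  11–52 → 42 bp
  53–99 → 47 bp
  100–120 → 21 bp
  121–137 → 17 bp
  138–206 then 1–10 → 69 + 10 = 79 bp
Sorted largest to smallest: 79, 47, 42, 21, 17 bp.

79, 47, 42, 21, 17 bp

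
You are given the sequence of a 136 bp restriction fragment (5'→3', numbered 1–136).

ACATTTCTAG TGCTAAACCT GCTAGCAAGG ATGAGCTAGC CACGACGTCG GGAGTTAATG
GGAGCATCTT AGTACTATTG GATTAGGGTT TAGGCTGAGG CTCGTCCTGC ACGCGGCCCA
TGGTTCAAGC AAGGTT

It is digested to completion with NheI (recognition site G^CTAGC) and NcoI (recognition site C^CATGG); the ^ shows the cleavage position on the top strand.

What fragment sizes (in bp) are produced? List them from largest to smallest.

NheI sites (GCTAGC) start at positions 21, 35.
NheI cuts after the first base of each site, so after positions 21, 35.
The NcoI site (CCATGG) starts at position 118.
NcoI cuts after the first base of each site, so after position 118.
Combined cut positions: 21, 35, 118.
Linear molecule, 3 cuts → 4 fragments:
  1–21 → 21 bp
  22–35 → 14 bp
  36–118 → 83 bp
  119–136 → 18 bp
Sorted largest to smallest: 83, 21, 18, 14 bp.

83, 21, 18, 14 bp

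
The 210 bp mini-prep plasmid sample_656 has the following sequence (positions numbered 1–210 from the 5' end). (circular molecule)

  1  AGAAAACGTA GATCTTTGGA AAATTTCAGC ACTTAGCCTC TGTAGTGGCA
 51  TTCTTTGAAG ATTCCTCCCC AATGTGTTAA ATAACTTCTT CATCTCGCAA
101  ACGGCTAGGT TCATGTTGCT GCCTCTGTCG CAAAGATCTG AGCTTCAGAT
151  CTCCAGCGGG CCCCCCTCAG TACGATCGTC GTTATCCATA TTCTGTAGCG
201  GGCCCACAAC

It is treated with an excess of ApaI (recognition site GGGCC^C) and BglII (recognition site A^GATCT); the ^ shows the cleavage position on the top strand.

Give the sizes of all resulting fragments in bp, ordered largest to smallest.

124, 42, 16, 15, 13 bp

ApaI sites (GGGCCC) start at positions 158, 200.
ApaI cuts after base 5 of each site (before the last base), so after positions 162, 204.
BglII sites (AGATCT) start at positions 10, 134, 147.
BglII cuts after the first base of each site, so after positions 10, 134, 147.
Combined cut positions: 10, 134, 147, 162, 204.
Circular molecule, 5 cuts → 5 fragments:
  11–134 → 124 bp
  135–147 → 13 bp
  148–162 → 15 bp
  163–204 → 42 bp
  205–210 then 1–10 → 6 + 10 = 16 bp
Sorted largest to smallest: 124, 42, 16, 15, 13 bp.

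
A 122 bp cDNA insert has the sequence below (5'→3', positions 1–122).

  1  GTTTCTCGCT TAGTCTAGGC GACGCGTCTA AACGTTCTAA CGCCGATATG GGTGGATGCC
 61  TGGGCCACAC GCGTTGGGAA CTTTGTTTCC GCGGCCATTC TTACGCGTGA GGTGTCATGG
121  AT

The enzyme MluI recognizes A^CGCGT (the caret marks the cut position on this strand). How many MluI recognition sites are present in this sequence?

ACGCGT occurs starting at positions 22, 69, 103.
MluI cuts at 3 sites.

3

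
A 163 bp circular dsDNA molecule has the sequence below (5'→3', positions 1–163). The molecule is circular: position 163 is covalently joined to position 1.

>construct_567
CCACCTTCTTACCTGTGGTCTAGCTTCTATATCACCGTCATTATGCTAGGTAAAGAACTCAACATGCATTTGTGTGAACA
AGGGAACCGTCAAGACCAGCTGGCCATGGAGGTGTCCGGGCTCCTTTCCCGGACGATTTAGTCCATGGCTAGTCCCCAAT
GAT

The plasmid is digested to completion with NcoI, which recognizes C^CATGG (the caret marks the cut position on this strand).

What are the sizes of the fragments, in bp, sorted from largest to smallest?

124, 39 bp

NcoI sites (CCATGG) start at positions 104, 143.
NcoI cuts after the first base of each site, so after positions 104, 143.
Circular molecule, 2 cuts → 2 fragments:
  105–143 → 39 bp
  144–163 then 1–104 → 20 + 104 = 124 bp
Sorted largest to smallest: 124, 39 bp.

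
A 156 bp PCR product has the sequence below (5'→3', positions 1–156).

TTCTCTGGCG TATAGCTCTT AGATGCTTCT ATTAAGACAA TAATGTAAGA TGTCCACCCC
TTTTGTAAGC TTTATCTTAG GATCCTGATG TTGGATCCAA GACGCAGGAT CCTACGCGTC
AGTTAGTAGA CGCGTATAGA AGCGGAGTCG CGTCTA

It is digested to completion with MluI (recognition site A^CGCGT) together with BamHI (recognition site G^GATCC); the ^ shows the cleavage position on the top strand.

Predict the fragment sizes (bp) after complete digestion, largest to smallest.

80, 26, 16, 14, 13, 7 bp

MluI sites (ACGCGT) start at positions 114, 130.
MluI cuts after the first base of each site, so after positions 114, 130.
BamHI sites (GGATCC) start at positions 80, 93, 107.
BamHI cuts after the first base of each site, so after positions 80, 93, 107.
Combined cut positions: 80, 93, 107, 114, 130.
Linear molecule, 5 cuts → 6 fragments:
  1–80 → 80 bp
  81–93 → 13 bp
  94–107 → 14 bp
  108–114 → 7 bp
  115–130 → 16 bp
  131–156 → 26 bp
Sorted largest to smallest: 80, 26, 16, 14, 13, 7 bp.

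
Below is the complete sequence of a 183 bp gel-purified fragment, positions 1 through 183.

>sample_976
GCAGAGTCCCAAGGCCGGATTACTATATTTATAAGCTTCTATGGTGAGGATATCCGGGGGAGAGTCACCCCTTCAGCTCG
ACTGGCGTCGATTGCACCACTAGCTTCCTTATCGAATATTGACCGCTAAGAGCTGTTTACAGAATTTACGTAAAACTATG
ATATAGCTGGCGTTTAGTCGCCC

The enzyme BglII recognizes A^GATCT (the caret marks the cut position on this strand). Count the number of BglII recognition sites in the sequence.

0

No occurrence of AGATCT is present in the sequence.
BglII does not cut: 0 sites.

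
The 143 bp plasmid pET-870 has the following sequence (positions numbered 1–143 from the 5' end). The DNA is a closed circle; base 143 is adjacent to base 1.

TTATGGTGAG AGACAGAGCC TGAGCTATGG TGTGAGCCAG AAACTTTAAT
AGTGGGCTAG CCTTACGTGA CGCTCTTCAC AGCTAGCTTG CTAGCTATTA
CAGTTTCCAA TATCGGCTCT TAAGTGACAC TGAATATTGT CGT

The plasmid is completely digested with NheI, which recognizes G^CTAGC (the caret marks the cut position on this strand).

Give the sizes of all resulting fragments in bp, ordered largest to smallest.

109, 26, 8 bp

NheI sites (GCTAGC) start at positions 56, 82, 90.
NheI cuts after the first base of each site, so after positions 56, 82, 90.
Circular molecule, 3 cuts → 3 fragments:
  57–82 → 26 bp
  83–90 → 8 bp
  91–143 then 1–56 → 53 + 56 = 109 bp
Sorted largest to smallest: 109, 26, 8 bp.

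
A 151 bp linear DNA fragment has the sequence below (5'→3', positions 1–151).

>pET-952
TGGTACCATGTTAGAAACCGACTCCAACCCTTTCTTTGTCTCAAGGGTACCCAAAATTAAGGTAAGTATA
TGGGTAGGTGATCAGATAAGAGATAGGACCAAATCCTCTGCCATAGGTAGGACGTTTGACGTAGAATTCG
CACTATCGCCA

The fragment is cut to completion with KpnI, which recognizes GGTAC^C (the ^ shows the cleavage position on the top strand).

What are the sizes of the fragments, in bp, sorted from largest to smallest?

KpnI sites (GGTACC) start at positions 2, 46.
KpnI cuts after base 5 of each site (before the last base), so after positions 6, 50.
Linear molecule, 2 cuts → 3 fragments:
  1–6 → 6 bp
  7–50 → 44 bp
  51–151 → 101 bp
Sorted largest to smallest: 101, 44, 6 bp.

101, 44, 6 bp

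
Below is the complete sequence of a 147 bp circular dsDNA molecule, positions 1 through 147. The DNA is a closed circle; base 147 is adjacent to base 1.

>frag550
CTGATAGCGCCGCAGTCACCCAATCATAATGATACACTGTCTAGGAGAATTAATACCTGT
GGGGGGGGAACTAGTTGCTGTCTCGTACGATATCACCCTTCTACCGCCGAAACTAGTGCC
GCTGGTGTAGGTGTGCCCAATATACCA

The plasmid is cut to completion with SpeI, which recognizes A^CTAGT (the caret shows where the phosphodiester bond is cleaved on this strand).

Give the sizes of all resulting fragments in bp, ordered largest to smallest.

105, 42 bp

SpeI sites (ACTAGT) start at positions 70, 112.
SpeI cuts after the first base of each site, so after positions 70, 112.
Circular molecule, 2 cuts → 2 fragments:
  71–112 → 42 bp
  113–147 then 1–70 → 35 + 70 = 105 bp
Sorted largest to smallest: 105, 42 bp.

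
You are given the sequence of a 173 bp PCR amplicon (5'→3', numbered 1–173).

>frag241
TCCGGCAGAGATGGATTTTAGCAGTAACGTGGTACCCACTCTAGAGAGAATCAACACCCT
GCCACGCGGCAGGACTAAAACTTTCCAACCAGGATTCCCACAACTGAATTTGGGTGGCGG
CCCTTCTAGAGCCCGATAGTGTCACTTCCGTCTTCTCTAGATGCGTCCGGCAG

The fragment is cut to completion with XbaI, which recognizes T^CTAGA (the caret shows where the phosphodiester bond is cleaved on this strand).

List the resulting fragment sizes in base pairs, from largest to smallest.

85, 40, 31, 17 bp

XbaI sites (TCTAGA) start at positions 40, 125, 156.
XbaI cuts after the first base of each site, so after positions 40, 125, 156.
Linear molecule, 3 cuts → 4 fragments:
  1–40 → 40 bp
  41–125 → 85 bp
  126–156 → 31 bp
  157–173 → 17 bp
Sorted largest to smallest: 85, 40, 31, 17 bp.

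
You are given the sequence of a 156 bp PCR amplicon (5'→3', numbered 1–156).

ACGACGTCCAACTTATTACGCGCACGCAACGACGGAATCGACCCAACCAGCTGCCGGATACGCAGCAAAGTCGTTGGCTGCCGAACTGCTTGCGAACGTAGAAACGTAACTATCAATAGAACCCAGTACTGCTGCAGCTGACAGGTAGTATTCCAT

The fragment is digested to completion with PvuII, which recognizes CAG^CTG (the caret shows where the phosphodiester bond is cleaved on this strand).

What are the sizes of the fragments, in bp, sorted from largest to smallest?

87, 50, 19 bp

PvuII sites (CAGCTG) start at positions 48, 135.
PvuII cuts after base 3 of each site, so after positions 50, 137.
Linear molecule, 2 cuts → 3 fragments:
  1–50 → 50 bp
  51–137 → 87 bp
  138–156 → 19 bp
Sorted largest to smallest: 87, 50, 19 bp.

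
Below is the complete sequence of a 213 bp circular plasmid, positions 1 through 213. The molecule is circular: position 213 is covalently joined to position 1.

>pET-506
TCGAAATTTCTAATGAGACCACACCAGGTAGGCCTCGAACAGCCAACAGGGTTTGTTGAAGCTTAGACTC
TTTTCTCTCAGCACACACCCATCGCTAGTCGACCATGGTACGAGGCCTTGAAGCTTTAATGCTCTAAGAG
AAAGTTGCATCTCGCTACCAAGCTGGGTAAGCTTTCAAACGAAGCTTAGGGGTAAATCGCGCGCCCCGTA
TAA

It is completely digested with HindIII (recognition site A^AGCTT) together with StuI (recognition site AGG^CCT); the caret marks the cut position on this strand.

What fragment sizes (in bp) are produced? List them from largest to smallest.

63, 56, 48, 27, 13, 6 bp

HindIII sites (AAGCTT) start at positions 59, 121, 169, 182.
HindIII cuts after the first base of each site, so after positions 59, 121, 169, 182.
StuI sites (AGGCCT) start at positions 30, 113.
StuI cuts after base 3 of each site, so after positions 32, 115.
Combined cut positions: 32, 59, 115, 121, 169, 182.
Circular molecule, 6 cuts → 6 fragments:
  33–59 → 27 bp
  60–115 → 56 bp
  116–121 → 6 bp
  122–169 → 48 bp
  170–182 → 13 bp
  183–213 then 1–32 → 31 + 32 = 63 bp
Sorted largest to smallest: 63, 56, 48, 27, 13, 6 bp.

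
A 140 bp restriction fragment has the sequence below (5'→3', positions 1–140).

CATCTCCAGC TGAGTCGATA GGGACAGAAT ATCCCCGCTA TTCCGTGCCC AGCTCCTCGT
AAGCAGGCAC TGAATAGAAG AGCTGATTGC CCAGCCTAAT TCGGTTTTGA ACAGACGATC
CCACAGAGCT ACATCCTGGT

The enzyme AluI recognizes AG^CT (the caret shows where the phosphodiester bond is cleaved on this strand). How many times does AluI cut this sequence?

AGCT occurs starting at positions 8, 51, 81, 127.
AluI cuts at 4 sites.

4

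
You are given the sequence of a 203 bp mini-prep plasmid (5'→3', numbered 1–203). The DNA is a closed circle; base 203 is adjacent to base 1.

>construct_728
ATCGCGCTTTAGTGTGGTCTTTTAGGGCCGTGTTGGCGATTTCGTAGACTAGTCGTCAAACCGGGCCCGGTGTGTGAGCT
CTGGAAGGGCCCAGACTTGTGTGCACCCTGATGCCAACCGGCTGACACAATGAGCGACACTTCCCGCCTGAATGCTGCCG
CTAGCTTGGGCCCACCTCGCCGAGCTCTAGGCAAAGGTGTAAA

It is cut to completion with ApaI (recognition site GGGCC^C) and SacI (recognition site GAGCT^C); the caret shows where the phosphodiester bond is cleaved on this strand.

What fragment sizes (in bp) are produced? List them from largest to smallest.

84, 81, 14, 13, 11 bp

ApaI sites (GGGCCC) start at positions 63, 87, 168.
ApaI cuts after base 5 of each site (before the last base), so after positions 67, 91, 172.
SacI sites (GAGCTC) start at positions 76, 182.
SacI cuts after base 5 of each site (before the last base), so after positions 80, 186.
Combined cut positions: 67, 80, 91, 172, 186.
Circular molecule, 5 cuts → 5 fragments:
  68–80 → 13 bp
  81–91 → 11 bp
  92–172 → 81 bp
  173–186 → 14 bp
  187–203 then 1–67 → 17 + 67 = 84 bp
Sorted largest to smallest: 84, 81, 14, 13, 11 bp.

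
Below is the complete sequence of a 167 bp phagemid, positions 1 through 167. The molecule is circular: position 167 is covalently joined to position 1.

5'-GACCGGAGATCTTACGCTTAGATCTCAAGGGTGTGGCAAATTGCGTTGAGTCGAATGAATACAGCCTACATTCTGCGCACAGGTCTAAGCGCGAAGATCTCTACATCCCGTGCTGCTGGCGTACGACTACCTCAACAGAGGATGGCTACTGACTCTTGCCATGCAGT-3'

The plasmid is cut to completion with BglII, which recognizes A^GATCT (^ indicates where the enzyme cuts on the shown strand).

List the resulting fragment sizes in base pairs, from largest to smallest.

79, 75, 13 bp

BglII sites (AGATCT) start at positions 7, 20, 95.
BglII cuts after the first base of each site, so after positions 7, 20, 95.
Circular molecule, 3 cuts → 3 fragments:
  8–20 → 13 bp
  21–95 → 75 bp
  96–167 then 1–7 → 72 + 7 = 79 bp
Sorted largest to smallest: 79, 75, 13 bp.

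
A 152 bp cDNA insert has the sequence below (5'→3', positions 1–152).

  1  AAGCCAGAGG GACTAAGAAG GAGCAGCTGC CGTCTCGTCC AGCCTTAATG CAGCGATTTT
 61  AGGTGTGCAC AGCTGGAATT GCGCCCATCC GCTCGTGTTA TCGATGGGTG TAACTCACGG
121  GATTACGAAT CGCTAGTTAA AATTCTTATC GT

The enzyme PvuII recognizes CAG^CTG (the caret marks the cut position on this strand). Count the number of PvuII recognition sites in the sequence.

CAGCTG occurs starting at positions 24, 70.
PvuII cuts at 2 sites.

2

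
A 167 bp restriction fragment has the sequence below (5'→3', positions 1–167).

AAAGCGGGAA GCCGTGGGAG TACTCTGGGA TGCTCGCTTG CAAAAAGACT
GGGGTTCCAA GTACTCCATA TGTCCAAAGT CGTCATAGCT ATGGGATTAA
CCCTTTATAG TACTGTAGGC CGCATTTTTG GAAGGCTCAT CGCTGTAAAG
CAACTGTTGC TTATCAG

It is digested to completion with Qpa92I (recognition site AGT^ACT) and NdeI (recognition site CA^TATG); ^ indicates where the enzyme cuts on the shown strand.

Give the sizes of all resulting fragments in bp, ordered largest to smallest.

Qpa92I sites (AGTACT) start at positions 19, 60, 109.
Qpa92I cuts after base 3 of each site, so after positions 21, 62, 111.
The NdeI site (CATATG) starts at position 67.
NdeI cuts after base 2 of each site, so after position 68.
Combined cut positions: 21, 62, 68, 111.
Linear molecule, 4 cuts → 5 fragments:
  1–21 → 21 bp
  22–62 → 41 bp
  63–68 → 6 bp
  69–111 → 43 bp
  112–167 → 56 bp
Sorted largest to smallest: 56, 43, 41, 21, 6 bp.

56, 43, 41, 21, 6 bp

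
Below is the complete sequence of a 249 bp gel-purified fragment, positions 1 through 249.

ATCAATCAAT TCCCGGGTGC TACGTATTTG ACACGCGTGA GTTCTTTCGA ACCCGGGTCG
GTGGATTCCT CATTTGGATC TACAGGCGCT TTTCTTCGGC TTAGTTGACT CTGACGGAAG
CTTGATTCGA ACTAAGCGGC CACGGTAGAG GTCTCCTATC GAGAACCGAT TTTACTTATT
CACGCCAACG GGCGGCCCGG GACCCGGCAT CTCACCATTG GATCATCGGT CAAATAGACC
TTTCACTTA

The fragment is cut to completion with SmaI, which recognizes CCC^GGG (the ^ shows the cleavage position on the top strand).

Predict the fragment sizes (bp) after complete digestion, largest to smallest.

SmaI sites (CCCGGG) start at positions 12, 52, 196.
SmaI cuts after base 3 of each site, so after positions 14, 54, 198.
Linear molecule, 3 cuts → 4 fragments:
  1–14 → 14 bp
  15–54 → 40 bp
  55–198 → 144 bp
  199–249 → 51 bp
Sorted largest to smallest: 144, 51, 40, 14 bp.

144, 51, 40, 14 bp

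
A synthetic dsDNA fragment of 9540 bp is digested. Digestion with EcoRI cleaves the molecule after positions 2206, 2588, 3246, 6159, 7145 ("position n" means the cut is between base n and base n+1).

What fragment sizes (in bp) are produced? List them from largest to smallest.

Linear molecule, 5 cuts → 6 fragments:
  2206 − 0 = 2206 bp
  2588 − 2206 = 382 bp
  3246 − 2588 = 658 bp
  6159 − 3246 = 2913 bp
  7145 − 6159 = 986 bp
  9540 − 7145 = 2395 bp
Sorted largest to smallest: 2913, 2395, 2206, 986, 658, 382 bp.

2913, 2395, 2206, 986, 658, 382 bp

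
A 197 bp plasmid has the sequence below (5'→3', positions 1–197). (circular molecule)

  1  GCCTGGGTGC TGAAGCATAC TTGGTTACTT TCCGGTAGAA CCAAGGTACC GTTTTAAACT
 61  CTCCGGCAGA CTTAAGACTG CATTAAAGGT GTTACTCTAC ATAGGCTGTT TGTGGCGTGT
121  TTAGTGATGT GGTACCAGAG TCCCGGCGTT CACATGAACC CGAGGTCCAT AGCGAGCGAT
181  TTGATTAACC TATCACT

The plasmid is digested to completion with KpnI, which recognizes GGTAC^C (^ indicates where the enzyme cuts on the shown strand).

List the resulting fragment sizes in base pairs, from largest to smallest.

KpnI sites (GGTACC) start at positions 45, 131.
KpnI cuts after base 5 of each site (before the last base), so after positions 49, 135.
Circular molecule, 2 cuts → 2 fragments:
  50–135 → 86 bp
  136–197 then 1–49 → 62 + 49 = 111 bp
Sorted largest to smallest: 111, 86 bp.

111, 86 bp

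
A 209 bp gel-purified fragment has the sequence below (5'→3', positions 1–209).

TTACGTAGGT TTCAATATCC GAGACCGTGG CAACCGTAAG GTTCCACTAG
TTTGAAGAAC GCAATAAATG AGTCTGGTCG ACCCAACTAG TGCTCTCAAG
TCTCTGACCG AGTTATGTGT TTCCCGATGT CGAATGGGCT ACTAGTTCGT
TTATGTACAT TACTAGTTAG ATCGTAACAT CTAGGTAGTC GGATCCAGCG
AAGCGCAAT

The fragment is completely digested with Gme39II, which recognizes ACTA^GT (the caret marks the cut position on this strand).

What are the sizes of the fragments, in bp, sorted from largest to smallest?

55, 49, 44, 40, 21 bp

Gme39II sites (ACTAGT) start at positions 46, 86, 141, 162.
Gme39II cuts after base 4 of each site, so after positions 49, 89, 144, 165.
Linear molecule, 4 cuts → 5 fragments:
  1–49 → 49 bp
  50–89 → 40 bp
  90–144 → 55 bp
  145–165 → 21 bp
  166–209 → 44 bp
Sorted largest to smallest: 55, 49, 44, 40, 21 bp.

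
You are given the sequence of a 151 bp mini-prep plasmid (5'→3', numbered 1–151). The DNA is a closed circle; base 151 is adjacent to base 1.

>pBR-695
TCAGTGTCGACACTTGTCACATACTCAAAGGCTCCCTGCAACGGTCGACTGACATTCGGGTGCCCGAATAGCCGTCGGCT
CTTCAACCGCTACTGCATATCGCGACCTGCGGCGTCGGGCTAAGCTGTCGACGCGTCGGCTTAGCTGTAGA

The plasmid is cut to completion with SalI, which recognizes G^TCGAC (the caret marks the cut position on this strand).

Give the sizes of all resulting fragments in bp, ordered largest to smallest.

SalI sites (GTCGAC) start at positions 6, 44, 127.
SalI cuts after the first base of each site, so after positions 6, 44, 127.
Circular molecule, 3 cuts → 3 fragments:
  7–44 → 38 bp
  45–127 → 83 bp
  128–151 then 1–6 → 24 + 6 = 30 bp
Sorted largest to smallest: 83, 38, 30 bp.

83, 38, 30 bp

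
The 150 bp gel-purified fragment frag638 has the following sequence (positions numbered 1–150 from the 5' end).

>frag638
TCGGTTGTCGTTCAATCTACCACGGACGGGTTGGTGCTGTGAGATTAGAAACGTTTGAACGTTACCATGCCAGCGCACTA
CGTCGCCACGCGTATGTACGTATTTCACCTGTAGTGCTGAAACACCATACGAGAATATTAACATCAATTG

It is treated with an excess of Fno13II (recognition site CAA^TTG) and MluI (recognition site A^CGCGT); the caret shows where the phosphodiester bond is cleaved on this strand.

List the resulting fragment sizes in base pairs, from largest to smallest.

88, 59, 3 bp

The Fno13II site (CAATTG) starts at position 145.
Fno13II cuts after base 3 of each site, so after position 147.
The MluI site (ACGCGT) starts at position 88.
MluI cuts after the first base of each site, so after position 88.
Combined cut positions: 88, 147.
Linear molecule, 2 cuts → 3 fragments:
  1–88 → 88 bp
  89–147 → 59 bp
  148–150 → 3 bp
Sorted largest to smallest: 88, 59, 3 bp.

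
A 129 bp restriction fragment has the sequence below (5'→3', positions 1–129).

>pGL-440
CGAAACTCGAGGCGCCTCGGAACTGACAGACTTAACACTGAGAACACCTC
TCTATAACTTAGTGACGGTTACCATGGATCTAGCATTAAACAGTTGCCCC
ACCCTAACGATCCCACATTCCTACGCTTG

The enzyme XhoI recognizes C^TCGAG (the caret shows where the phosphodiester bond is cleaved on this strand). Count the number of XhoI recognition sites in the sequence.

1

CTCGAG occurs starting at position 6.
XhoI cuts at 1 site.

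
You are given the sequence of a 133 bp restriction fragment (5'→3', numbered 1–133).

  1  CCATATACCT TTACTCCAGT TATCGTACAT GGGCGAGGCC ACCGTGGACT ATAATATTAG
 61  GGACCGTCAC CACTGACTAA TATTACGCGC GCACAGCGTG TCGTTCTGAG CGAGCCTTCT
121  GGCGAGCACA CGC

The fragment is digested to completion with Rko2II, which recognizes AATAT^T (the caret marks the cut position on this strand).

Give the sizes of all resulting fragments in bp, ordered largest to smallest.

57, 50, 26 bp

Rko2II sites (AATATT) start at positions 53, 79.
Rko2II cuts after base 5 of each site (before the last base), so after positions 57, 83.
Linear molecule, 2 cuts → 3 fragments:
  1–57 → 57 bp
  58–83 → 26 bp
  84–133 → 50 bp
Sorted largest to smallest: 57, 50, 26 bp.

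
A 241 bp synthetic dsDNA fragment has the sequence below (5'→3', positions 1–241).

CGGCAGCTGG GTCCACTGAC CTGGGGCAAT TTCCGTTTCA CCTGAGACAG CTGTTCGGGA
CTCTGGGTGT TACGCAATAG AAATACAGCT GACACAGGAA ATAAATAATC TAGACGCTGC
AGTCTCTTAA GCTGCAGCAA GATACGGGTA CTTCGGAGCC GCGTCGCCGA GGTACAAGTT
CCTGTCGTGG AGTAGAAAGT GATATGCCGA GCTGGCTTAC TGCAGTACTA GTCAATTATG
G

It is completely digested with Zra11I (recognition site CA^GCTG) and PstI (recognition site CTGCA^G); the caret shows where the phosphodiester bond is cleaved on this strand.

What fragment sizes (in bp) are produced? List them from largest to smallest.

88, 44, 38, 34, 17, 15, 5 bp

Zra11I sites (CAGCTG) start at positions 4, 48, 86.
Zra11I cuts after base 2 of each site, so after positions 5, 49, 87.
PstI sites (CTGCAG) start at positions 117, 132, 220.
PstI cuts after base 5 of each site (before the last base), so after positions 121, 136, 224.
Combined cut positions: 5, 49, 87, 121, 136, 224.
Linear molecule, 6 cuts → 7 fragments:
  1–5 → 5 bp
  6–49 → 44 bp
  50–87 → 38 bp
  88–121 → 34 bp
  122–136 → 15 bp
  137–224 → 88 bp
  225–241 → 17 bp
Sorted largest to smallest: 88, 44, 38, 34, 17, 15, 5 bp.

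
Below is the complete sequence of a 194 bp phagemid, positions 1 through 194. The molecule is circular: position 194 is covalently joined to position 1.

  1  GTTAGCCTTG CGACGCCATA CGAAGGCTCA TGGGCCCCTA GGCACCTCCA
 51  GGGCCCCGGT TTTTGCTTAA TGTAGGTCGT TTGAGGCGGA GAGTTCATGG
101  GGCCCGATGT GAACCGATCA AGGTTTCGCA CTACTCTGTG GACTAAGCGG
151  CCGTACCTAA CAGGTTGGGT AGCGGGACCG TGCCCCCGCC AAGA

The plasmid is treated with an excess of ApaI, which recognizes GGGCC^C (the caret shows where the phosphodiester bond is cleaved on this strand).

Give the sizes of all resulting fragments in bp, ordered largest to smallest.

ApaI sites (GGGCCC) start at positions 32, 51, 100.
ApaI cuts after base 5 of each site (before the last base), so after positions 36, 55, 104.
Circular molecule, 3 cuts → 3 fragments:
  37–55 → 19 bp
  56–104 → 49 bp
  105–194 then 1–36 → 90 + 36 = 126 bp
Sorted largest to smallest: 126, 49, 19 bp.

126, 49, 19 bp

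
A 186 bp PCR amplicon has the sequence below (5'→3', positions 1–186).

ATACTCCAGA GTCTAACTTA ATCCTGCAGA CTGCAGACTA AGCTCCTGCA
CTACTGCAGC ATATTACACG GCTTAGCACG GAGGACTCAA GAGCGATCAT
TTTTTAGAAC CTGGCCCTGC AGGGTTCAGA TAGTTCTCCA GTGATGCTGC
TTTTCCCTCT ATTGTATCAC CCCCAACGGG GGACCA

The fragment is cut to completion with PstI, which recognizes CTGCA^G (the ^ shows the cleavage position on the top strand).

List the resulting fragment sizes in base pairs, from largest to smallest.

PstI sites (CTGCAG) start at positions 24, 31, 54, 117.
PstI cuts after base 5 of each site (before the last base), so after positions 28, 35, 58, 121.
Linear molecule, 4 cuts → 5 fragments:
  1–28 → 28 bp
  29–35 → 7 bp
  36–58 → 23 bp
  59–121 → 63 bp
  122–186 → 65 bp
Sorted largest to smallest: 65, 63, 28, 23, 7 bp.

65, 63, 28, 23, 7 bp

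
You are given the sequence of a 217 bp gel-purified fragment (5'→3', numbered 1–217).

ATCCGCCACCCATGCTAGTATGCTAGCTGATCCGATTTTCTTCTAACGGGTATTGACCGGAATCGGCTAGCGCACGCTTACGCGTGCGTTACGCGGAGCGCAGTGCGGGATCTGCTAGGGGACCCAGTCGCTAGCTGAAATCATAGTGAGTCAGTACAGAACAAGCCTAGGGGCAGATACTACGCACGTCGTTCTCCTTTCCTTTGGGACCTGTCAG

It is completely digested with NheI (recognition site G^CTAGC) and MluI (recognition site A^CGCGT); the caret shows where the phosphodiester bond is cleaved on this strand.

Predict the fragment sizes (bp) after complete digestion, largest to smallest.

NheI sites (GCTAGC) start at positions 22, 66, 130.
NheI cuts after the first base of each site, so after positions 22, 66, 130.
The MluI site (ACGCGT) starts at position 80.
MluI cuts after the first base of each site, so after position 80.
Combined cut positions: 22, 66, 80, 130.
Linear molecule, 4 cuts → 5 fragments:
  1–22 → 22 bp
  23–66 → 44 bp
  67–80 → 14 bp
  81–130 → 50 bp
  131–217 → 87 bp
Sorted largest to smallest: 87, 50, 44, 22, 14 bp.

87, 50, 44, 22, 14 bp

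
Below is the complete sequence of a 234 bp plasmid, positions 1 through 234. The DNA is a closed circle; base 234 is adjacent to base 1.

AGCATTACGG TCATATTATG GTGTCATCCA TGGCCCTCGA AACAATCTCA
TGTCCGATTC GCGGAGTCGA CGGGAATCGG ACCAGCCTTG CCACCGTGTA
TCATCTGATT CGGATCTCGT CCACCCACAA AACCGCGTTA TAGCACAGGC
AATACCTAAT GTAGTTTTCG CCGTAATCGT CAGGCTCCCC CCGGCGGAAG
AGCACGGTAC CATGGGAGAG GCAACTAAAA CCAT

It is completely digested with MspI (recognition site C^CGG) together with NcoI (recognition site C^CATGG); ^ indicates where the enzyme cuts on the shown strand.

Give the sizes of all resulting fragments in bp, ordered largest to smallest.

163, 52, 19 bp

The MspI site (CCGG) starts at position 191.
MspI cuts after the first base of each site, so after position 191.
NcoI sites (CCATGG) start at positions 28, 210.
NcoI cuts after the first base of each site, so after positions 28, 210.
Combined cut positions: 28, 191, 210.
Circular molecule, 3 cuts → 3 fragments:
  29–191 → 163 bp
  192–210 → 19 bp
  211–234 then 1–28 → 24 + 28 = 52 bp
Sorted largest to smallest: 163, 52, 19 bp.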